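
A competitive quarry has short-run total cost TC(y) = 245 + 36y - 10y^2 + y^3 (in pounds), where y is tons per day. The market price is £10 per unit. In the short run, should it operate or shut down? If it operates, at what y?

From TC, MC = TC'(y) = 36 - 20y + 3y^2 and AVC = VC/y = 36 - 10y + y^2.
The AVC parabola has its vertex at y = 10/2 = 5, where AVC = 36 - 10·5 + 5^2 = £11.
Since P = £10 < min AVC = £11, price fails to cover variable cost at any output.
The firm minimizes its loss by shutting down and losing only its fixed cost of £245.

Shut down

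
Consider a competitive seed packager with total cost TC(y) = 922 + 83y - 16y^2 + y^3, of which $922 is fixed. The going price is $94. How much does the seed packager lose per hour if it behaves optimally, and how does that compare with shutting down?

AVC = 83 - 16y + y^2 has its minimum $19 at y = 8; price $94 clears that bar, so the firm operates.
MC = 83 - 32y + 3y^2. Setting P = MC and taking the root on the rising branch gives y* = 11.
TR = 94·11 = 1034. TC = 922 + 308 = 1230. Profit = 1034 − 1230 = -$196.
That loss of $196 beats the $922 the firm would lose by shutting down; producing recovers $726 of fixed cost.

Profit = -$196 at y = 11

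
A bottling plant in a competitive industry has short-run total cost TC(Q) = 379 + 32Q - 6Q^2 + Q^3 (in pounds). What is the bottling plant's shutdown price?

£23 per unit

Short-run supply begins at min AVC. From VC = 32Q - 6Q^2 + Q^3, AVC = 32 - 6Q + Q^2.
At the minimum of AVC, MC = AVC. MC = 32 - 12Q + 3Q^2; setting MC = AVC gives 2Q^2 - 6Q = 0, so Q = 3. min AVC = 23.
So the shutdown price is £23.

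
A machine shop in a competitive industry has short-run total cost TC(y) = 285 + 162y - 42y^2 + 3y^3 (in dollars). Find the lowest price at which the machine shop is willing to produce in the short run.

$15 per unit

The shutdown price is the minimum of AVC. VC = 162y - 42y^2 + 3y^3, so AVC = 162 - 42y + 3y^2.
At the minimum of AVC, MC = AVC. MC = 162 - 84y + 9y^2; setting MC = AVC gives 6y^2 - 42y = 0, so y = 7. min AVC = 15.
So the shutdown price is $15.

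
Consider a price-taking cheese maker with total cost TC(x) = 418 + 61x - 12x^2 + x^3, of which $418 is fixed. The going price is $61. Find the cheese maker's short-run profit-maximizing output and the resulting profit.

AVC = 61 - 12x + x^2; min AVC = $25 at x = 6. Since P = $61 ≥ min AVC, the firm produces.
MC = 61 - 24x + 3x^2. Setting P = MC and taking the root on the rising branch gives x* = 8.
TR = 61·8 = 488. TC = 418 + 232 = 650. Profit = 488 − 650 = -$162.
Shutting down would mean losing the fixed cost of $418, so operating at a loss of $162 is better by $256.

Profit = -$162 at x = 8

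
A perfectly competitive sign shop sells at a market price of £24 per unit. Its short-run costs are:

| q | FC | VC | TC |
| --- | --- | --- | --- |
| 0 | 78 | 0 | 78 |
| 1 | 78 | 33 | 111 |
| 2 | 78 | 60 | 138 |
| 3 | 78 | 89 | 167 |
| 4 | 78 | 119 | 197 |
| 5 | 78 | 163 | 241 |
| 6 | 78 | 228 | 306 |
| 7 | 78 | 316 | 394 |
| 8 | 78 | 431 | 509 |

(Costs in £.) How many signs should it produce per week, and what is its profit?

q = 0 (shut down); profit = -£78

Profit at each row (π = 24q − TC): q=0: -78; q=1: -87; q=2: -90; q=3: -95; q=4: -101; q=5: -121; q=6: -162; q=7: -226; q=8: -317.
Profit is highest at q = 0. Equivalently, the lowest AVC in the table is 89/3 ≈ £29.67 at q = 3, and P = £24 falls below it — price never covers variable cost, so the firm shuts down and loses only its fixed cost.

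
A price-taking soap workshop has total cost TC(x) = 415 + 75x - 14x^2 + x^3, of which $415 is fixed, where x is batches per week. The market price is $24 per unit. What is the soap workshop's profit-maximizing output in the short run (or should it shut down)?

Variable cost is VC = 75x - 14x^2 + x^3, so AVC = VC/x = 75 - 14x + x^2 and MC = dTC/dx = 75 - 28x + 3x^2.
The AVC parabola has its vertex at x = 14/2 = 7, where AVC = 75 - 14·7 + 7^2 = $26.
With P < min AVC ($24 < $26), every unit sold adds to the loss.
The firm minimizes its loss by shutting down and losing only its fixed cost of $415.

Shut down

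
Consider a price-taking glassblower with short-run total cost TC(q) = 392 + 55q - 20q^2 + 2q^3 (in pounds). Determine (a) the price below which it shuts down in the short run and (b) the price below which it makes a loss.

Shutdown price = £5; break-even price = £69

Shutdown price = min AVC. AVC = 55 - 20q + 2q^2, with vertex at q = 5 and minimum £5.
ATC = 392/q + 55 - 20q + 2q^2. Setting dATC/dq = −392/q^2 − 20 + 4q = 0 gives q = 7 (since 4·7^3 − 20·7^2 = 392).
min ATC = 392/7 + 55 − 20·7 + 2·7^2 = £69. That is the break-even price.
For £5 ≤ P < £69 the firm produces at a loss; below £5 it shuts down.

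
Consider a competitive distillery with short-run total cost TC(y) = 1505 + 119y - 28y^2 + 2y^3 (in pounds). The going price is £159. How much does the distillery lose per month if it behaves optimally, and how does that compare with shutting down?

AVC = 119 - 28y + 2y^2 has its minimum £21 at y = 7; price £159 clears that bar, so the firm operates.
With MC = 119 - 56y + 6y^2, P = MC on the upward-sloping part at y* = 10.
TR = 159·10 = 1590. TC = 1505 + 390 = 1895. Profit = 1590 − 1895 = -£305.
That loss of £305 beats the £1505 the firm would lose by shutting down; producing recovers £1200 of fixed cost.

Profit = -£305 at y = 10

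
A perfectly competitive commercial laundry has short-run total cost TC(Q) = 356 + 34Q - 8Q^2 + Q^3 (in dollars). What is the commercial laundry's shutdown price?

$18 per unit

Short-run supply begins at min AVC. From VC = 34Q - 8Q^2 + Q^3, AVC = 34 - 8Q + Q^2.
dAVC/dQ = -8 + 2Q = 0 gives Q = 4. min AVC = 34 - 8·4 + 4^2 = 18.
For P < $18 the firm produces nothing.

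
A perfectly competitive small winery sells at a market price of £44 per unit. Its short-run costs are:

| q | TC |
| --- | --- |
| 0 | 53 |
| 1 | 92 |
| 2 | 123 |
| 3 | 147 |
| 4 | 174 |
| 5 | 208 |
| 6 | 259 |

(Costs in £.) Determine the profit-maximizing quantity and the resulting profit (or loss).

q = 5; profit = £12

Profit at each row (π = 44q − TC): q=0: -53; q=1: -48; q=2: -35; q=3: -15; q=4: 2; q=5: 12; q=6: 5.
Profit is maximized at q = 5. AVC there is 155/5 = £31 ≤ P, so producing beats shutting down (which would give -£53).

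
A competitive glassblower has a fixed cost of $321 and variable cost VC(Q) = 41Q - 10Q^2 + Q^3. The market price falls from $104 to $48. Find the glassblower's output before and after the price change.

AVC = 41 - 10Q + Q^2, minimized at Q = 5 where min AVC = $16. MC = 41 - 20Q + 3Q^2.
At P = $104 ≥ min AVC, set P = MC on the rising branch: Q = 9.
At P = $48 ≥ min AVC, set P = MC: Q = 7. The firm stays open but cuts output.

Output falls from 9 to 7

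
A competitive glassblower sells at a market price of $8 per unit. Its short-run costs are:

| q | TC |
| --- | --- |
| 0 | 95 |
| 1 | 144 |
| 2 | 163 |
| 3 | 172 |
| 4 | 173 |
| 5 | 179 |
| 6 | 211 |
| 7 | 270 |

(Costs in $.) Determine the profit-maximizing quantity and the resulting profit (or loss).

Compute π = P·q − TC at each output: q=0: -95; q=1: -136; q=2: -147; q=3: -148; q=4: -141; q=5: -139; q=6: -163; q=7: -214.
Profit is highest at q = 0. Equivalently, the lowest AVC in the table is 84/5 ≈ $16.80 at q = 5, and P = $8 falls below it — price never covers variable cost, so the firm shuts down and loses only its fixed cost.

q = 0 (shut down); profit = -$95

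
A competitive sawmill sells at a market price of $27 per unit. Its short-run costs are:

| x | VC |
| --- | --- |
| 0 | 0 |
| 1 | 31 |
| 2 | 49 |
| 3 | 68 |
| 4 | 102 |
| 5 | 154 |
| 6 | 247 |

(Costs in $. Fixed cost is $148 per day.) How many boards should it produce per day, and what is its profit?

x = 3; profit = -$135

Tabulate TR − TC: x=0: -148; x=1: -152; x=2: -143; x=3: -135; x=4: -142; x=5: -167; x=6: -233.
Profit is maximized at x = 3. AVC there is 68/3 = $22.67 ≤ P, so producing beats shutting down (which would give -$148).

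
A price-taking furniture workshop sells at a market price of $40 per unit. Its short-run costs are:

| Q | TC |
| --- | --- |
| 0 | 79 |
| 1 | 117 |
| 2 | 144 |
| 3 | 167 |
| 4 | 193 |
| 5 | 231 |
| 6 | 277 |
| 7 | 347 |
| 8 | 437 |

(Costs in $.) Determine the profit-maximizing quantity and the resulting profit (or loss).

Q = 5; profit = -$31

Compute π = P·Q − TC at each output: Q=0: -79; Q=1: -77; Q=2: -64; Q=3: -47; Q=4: -33; Q=5: -31; Q=6: -37; Q=7: -67; Q=8: -117.
Profit is maximized at Q = 5. AVC there is 152/5 = $30.40 ≤ P, so producing beats shutting down (which would give -$79).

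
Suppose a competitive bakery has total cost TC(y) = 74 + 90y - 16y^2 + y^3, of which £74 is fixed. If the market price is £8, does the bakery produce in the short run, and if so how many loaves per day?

Shut down

Strip out fixed cost: VC = 90y - 16y^2 + y^3. Then AVC = 90 - 16y + y^2 and MC = 90 - 32y + 3y^2.
The AVC parabola has its vertex at y = 16/2 = 8, where AVC = 90 - 16·8 + 8^2 = £26.
Since P = £8 < min AVC = £26, price fails to cover variable cost at any output.
Shutting down limits the loss to fixed cost, £74.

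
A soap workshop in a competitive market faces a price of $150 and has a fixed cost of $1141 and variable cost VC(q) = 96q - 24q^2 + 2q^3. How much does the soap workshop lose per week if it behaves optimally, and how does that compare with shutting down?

Profit = -$169 at q = 9

AVC = 96 - 24q + 2q^2; min AVC = $24 at q = 6. Since P = $150 ≥ min AVC, the firm produces.
MC = 96 - 48q + 6q^2. Setting P = MC and taking the root on the rising branch gives q* = 9.
TR = 150·9 = 1350. TC = 1141 + 378 = 1519. Profit = 1350 − 1519 = -$169.
Shutting down would mean losing the fixed cost of $1141, so operating at a loss of $169 is better by $972.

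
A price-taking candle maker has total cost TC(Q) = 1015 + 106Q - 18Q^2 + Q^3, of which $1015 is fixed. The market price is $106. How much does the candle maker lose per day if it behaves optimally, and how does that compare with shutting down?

Profit = -$151 at Q = 12

AVC = 106 - 18Q + Q^2 has its minimum $25 at Q = 9; price $106 clears that bar, so the firm operates.
MC = 106 - 36Q + 3Q^2. Setting P = MC and taking the root on the rising branch gives Q* = 12.
TR = 106·12 = 1272. TC = 1015 + 408 = 1423. Profit = 1272 − 1423 = -$151.
By producing, the firm covers all variable cost plus $864 of fixed cost; shutting down would lose the full $1015.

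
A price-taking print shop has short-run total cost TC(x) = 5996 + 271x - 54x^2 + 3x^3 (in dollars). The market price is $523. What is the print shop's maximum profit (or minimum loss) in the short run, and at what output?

AVC = 271 - 54x + 3x^2; min AVC = $28 at x = 9. Since P = $523 ≥ min AVC, the firm produces.
With MC = 271 - 108x + 9x^2, P = MC on the upward-sloping part at x* = 14.
TR = 523·14 = 7322. TC = 5996 + 1442 = 7438. Profit = 7322 − 7438 = -$116.
Shutting down would mean losing the fixed cost of $5996, so operating at a loss of $116 is better by $5880.

Profit = -$116 at x = 14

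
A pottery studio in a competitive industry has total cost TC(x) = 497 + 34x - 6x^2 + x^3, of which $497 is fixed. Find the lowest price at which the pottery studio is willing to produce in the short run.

The firm shuts down when price falls below the minimum of average variable cost. AVC = VC/x = 34 - 6x + x^2.
dAVC/dx = -6 + 2x = 0 gives x = 3. min AVC = 34 - 6·3 + 3^2 = 25.
The firm shuts down for any P below $25.

$25 per unit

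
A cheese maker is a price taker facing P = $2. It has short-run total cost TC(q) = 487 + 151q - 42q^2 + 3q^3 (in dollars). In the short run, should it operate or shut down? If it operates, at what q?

Shut down

Strip out fixed cost: VC = 151q - 42q^2 + 3q^3. Then AVC = 151 - 42q + 3q^2 and MC = 151 - 84q + 9q^2.
AVC is minimized where dAVC/dq = -42 + 6q = 0, at q = 7; min AVC = 151 - 42·7 + 3·7^2 = $4.
With P < min AVC ($2 < $4), every unit sold adds to the loss.
Best response: produce nothing and absorb the $487 fixed cost.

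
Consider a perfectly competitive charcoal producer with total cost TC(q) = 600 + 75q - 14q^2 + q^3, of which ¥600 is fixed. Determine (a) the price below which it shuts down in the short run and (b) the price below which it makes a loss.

AVC = 75 - 14q + q^2; minimized at q = 7, giving min AVC = ¥26. That is the shutdown price.
ATC = 600/q + 75 - 14q + q^2. Setting dATC/dq = −600/q^2 − 14 + 2q = 0 gives q = 10 (since 2·10^3 − 14·10^2 = 600).
min ATC = 600/10 + 75 − 14·10 + 10^2 = ¥95. That is the break-even price.
Between these two prices the firm operates at a loss; above ¥95 it earns a profit.

Shutdown price = ¥26; break-even price = ¥95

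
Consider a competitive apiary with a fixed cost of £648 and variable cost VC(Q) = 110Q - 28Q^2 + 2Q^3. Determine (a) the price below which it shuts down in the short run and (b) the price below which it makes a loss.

Shutdown price = min AVC. AVC = 110 - 28Q + 2Q^2, with vertex at Q = 7 and minimum £12.
ATC = 648/Q + 110 - 28Q + 2Q^2. Setting dATC/dQ = −648/Q^2 − 28 + 4Q = 0 gives Q = 9 (since 4·9^3 − 28·9^2 = 648).
min ATC = 648/9 + 110 − 28·9 + 2·9^2 = £92. That is the break-even price.
Between these two prices the firm operates at a loss; above £92 it earns a profit.

Shutdown price = £12; break-even price = £92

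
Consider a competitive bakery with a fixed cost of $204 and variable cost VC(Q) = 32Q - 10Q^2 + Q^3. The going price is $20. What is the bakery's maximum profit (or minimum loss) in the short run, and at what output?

Profit = -$132 at Q = 6

AVC = 32 - 10Q + Q^2; min AVC = $7 at Q = 5. Since P = $20 ≥ min AVC, the firm produces.
MC = 32 - 20Q + 3Q^2. Setting P = MC and taking the root on the rising branch gives Q* = 6.
TR = 20·6 = 120. TC = 204 + 48 = 252. Profit = 120 − 252 = -$132.
By producing, the firm covers all variable cost plus $72 of fixed cost; shutting down would lose the full $204.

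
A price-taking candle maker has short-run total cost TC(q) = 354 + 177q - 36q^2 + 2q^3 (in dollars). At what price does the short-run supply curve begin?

$15 per unit

The shutdown price is the minimum of AVC. VC = 177q - 36q^2 + 2q^3, so AVC = 177 - 36q + 2q^2.
dAVC/dq = -36 + 4q = 0 gives q = 9. min AVC = 177 - 36·9 + 2·9^2 = 15.
The firm shuts down for any P below $15.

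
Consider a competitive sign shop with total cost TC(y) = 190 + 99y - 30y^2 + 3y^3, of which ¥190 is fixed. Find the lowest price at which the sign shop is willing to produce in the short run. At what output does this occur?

Short-run supply begins at min AVC. From VC = 99y - 30y^2 + 3y^3, AVC = 99 - 30y + 3y^2.
At the minimum of AVC, MC = AVC. MC = 99 - 60y + 9y^2; setting MC = AVC gives 6y^2 - 30y = 0, so y = 5. min AVC = 24.
So the shutdown price is ¥24.

¥24 per unit, at y = 5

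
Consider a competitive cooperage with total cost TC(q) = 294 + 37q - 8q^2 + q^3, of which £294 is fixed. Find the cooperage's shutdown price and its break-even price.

Shutdown price = £21; break-even price = £72

Shutdown price = min AVC. AVC = 37 - 8q + q^2, with vertex at q = 4 and minimum £21.
ATC = 294/q + 37 - 8q + q^2. Setting dATC/dq = −294/q^2 − 8 + 2q = 0 gives q = 7 (since 2·7^3 − 8·7^2 = 294).
min ATC = 294/7 + 37 − 8·7 + 7^2 = £72. That is the break-even price.
Between these two prices the firm operates at a loss; above £72 it earns a profit.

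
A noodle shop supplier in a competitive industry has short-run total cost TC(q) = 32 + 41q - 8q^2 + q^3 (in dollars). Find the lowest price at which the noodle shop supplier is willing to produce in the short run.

The firm shuts down when price falls below the minimum of average variable cost. AVC = VC/q = 41 - 8q + q^2.
At the minimum of AVC, MC = AVC. MC = 41 - 16q + 3q^2; setting MC = AVC gives 2q^2 - 8q = 0, so q = 4. min AVC = 25.
For P < $25 the firm produces nothing.

$25 per unit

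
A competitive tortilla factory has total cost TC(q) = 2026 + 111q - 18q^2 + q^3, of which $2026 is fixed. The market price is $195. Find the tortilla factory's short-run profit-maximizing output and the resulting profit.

Profit = -$66 at q = 14

AVC = 111 - 18q + q^2 has its minimum $30 at q = 9; price $195 clears that bar, so the firm operates.
MC = 111 - 36q + 3q^2. Setting P = MC and taking the root on the rising branch gives q* = 14.
TR = 195·14 = 2730. TC = 2026 + 770 = 2796. Profit = 2730 − 2796 = -$66.
Shutting down would mean losing the fixed cost of $2026, so operating at a loss of $66 is better by $1960.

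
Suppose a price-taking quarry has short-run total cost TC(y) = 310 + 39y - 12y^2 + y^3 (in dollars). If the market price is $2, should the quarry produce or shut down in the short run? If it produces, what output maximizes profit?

From TC, MC = TC'(y) = 39 - 24y + 3y^2 and AVC = VC/y = 39 - 12y + y^2.
The AVC parabola has its vertex at y = 12/2 = 6, where AVC = 39 - 12·6 + 6^2 = $3.
With P < min AVC ($2 < $3), every unit sold adds to the loss.
Best response: produce nothing and absorb the $310 fixed cost.

Shut down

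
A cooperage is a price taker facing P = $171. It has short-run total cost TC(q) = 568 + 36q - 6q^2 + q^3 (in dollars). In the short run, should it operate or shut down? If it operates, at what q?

Produce at q = 9

Variable cost is VC = 36q - 6q^2 + q^3, so AVC = VC/q = 36 - 6q + q^2 and MC = dTC/dq = 36 - 12q + 3q^2.
The AVC parabola has its vertex at q = 6/2 = 3, where AVC = 36 - 6·3 + 3^2 = $27.
P = $171 exceeds min AVC = $27, so the firm stays open.
Solving P = MC: -135 - 12q + 3q^2 = 0 ⇒ q = -5 or 9. On the upward-sloping branch, q* = 9.
Check: AVC at q = 9 is $63 ≤ P, so revenue covers variable cost.
Profit = P·q − TC = 171·9 − 1135 = $404.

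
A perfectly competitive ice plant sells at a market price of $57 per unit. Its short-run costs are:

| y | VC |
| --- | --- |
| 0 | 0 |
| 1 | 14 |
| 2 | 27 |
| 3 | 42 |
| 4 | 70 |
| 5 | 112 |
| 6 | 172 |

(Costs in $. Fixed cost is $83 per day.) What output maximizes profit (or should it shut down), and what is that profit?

y = 5; profit = $90

Compute π = P·y − TC at each output: y=0: -83; y=1: -40; y=2: 4; y=3: 46; y=4: 75; y=5: 90; y=6: 87.
Profit is maximized at y = 5. AVC there is 112/5 = $22.40 ≤ P, so producing beats shutting down (which would give -$83).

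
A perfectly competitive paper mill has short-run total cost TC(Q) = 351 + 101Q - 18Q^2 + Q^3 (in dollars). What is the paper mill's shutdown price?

The firm shuts down when price falls below the minimum of average variable cost. AVC = VC/Q = 101 - 18Q + Q^2.
dAVC/dQ = -18 + 2Q = 0 gives Q = 9. min AVC = 101 - 18·9 + 9^2 = 20.
The firm shuts down for any P below $20.

$20 per unit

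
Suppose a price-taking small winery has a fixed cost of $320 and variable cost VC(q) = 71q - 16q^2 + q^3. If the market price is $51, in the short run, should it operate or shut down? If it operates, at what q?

Strip out fixed cost: VC = 71q - 16q^2 + q^3. Then AVC = 71 - 16q + q^2 and MC = 71 - 32q + 3q^2.
AVC is minimized where dAVC/dq = -16 + 2q = 0, at q = 8; min AVC = 71 - 16·8 + 8^2 = $7.
Because $51 ≥ $7, revenue can cover variable cost; the firm operates.
Set P = MC: 51 = 71 - 32q + 3q^2 → 20 - 32q + 3q^2 = 0. The roots are q = 2/3 and q = 10; the profit-maximizing output is on the rising part of MC, so q* = 10.
Check: AVC at q = 10 is $11 ≤ P, so revenue covers variable cost.
Profit = P·q − TC = 51·10 − 430 = $80.

Produce at q = 10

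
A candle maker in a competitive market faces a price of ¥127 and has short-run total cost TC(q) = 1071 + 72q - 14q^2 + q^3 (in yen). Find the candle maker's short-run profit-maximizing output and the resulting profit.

AVC = 72 - 14q + q^2 has its minimum ¥23 at q = 7; price ¥127 clears that bar, so the firm operates.
With MC = 72 - 28q + 3q^2, P = MC on the upward-sloping part at q* = 11.
TR = 127·11 = 1397. TC = 1071 + 429 = 1500. Profit = 1397 − 1500 = -¥103.
By producing, the firm covers all variable cost plus ¥968 of fixed cost; shutting down would lose the full ¥1071.

Profit = -¥103 at q = 11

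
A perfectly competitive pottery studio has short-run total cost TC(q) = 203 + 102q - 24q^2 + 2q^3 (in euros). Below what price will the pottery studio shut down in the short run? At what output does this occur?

The shutdown price is the minimum of AVC. VC = 102q - 24q^2 + 2q^3, so AVC = 102 - 24q + 2q^2.
At the minimum of AVC, MC = AVC. MC = 102 - 48q + 6q^2; setting MC = AVC gives 4q^2 - 24q = 0, so q = 6. min AVC = 30.
The firm shuts down for any P below €30.

€30 per unit, at q = 6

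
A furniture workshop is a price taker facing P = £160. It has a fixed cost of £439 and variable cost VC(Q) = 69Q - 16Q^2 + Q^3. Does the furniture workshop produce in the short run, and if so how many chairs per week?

Produce at Q = 13

From TC, MC = TC'(Q) = 69 - 32Q + 3Q^2 and AVC = VC/Q = 69 - 16Q + Q^2.
The AVC parabola has its vertex at Q = 16/2 = 8, where AVC = 69 - 16·8 + 8^2 = £5.
P = £160 exceeds min AVC = £5, so the firm stays open.
Solving P = MC: -91 - 32Q + 3Q^2 = 0 ⇒ Q = -7/3 or 13. On the upward-sloping branch, Q* = 13.
Check: AVC at Q = 13 is £30 ≤ P, so revenue covers variable cost.
Profit = P·Q − TC = 160·13 − 829 = £1251.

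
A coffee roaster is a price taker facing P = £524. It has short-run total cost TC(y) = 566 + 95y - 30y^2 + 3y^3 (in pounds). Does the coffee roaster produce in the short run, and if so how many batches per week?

Produce at y = 11

Variable cost is VC = 95y - 30y^2 + 3y^3, so AVC = VC/y = 95 - 30y + 3y^2 and MC = dTC/dy = 95 - 60y + 9y^2.
The AVC parabola has its vertex at y = 30/6 = 5, where AVC = 95 - 30·5 + 3·5^2 = £20.
Since P = £524 ≥ min AVC = £20, price covers variable cost and the firm should produce.
P = MC gives -429 - 60y + 9y^2 = 0, with roots -13/3 and 11. Take the larger (rising MC): y* = 11.
Check: AVC at y = 11 is £128 ≤ P, so revenue covers variable cost.
Profit = P·y − TC = 524·11 − 1974 = £3790.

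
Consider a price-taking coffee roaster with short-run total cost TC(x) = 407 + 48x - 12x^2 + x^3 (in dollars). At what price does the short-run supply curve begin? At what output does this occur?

$12 per unit, at x = 6

The shutdown price is the minimum of AVC. VC = 48x - 12x^2 + x^3, so AVC = 48 - 12x + x^2.
dAVC/dx = -12 + 2x = 0 gives x = 6. min AVC = 48 - 12·6 + 6^2 = 12.
For P < $12 the firm produces nothing.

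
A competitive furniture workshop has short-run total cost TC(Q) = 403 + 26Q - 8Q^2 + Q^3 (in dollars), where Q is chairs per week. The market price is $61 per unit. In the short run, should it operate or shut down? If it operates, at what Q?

Strip out fixed cost: VC = 26Q - 8Q^2 + Q^3. Then AVC = 26 - 8Q + Q^2 and MC = 26 - 16Q + 3Q^2.
The AVC parabola has its vertex at Q = 8/2 = 4, where AVC = 26 - 8·4 + 4^2 = $10.
Since P = $61 ≥ min AVC = $10, price covers variable cost and the firm should produce.
P = MC gives -35 - 16Q + 3Q^2 = 0, with roots -5/3 and 7. Take the larger (rising MC): Q* = 7.
Check: AVC at Q = 7 is $19 ≤ P, so revenue covers variable cost.
Profit = P·Q − TC = 61·7 − 536 = -$109, a loss, but smaller than the $403 fixed cost the firm would lose by shutting down.

Produce at Q = 7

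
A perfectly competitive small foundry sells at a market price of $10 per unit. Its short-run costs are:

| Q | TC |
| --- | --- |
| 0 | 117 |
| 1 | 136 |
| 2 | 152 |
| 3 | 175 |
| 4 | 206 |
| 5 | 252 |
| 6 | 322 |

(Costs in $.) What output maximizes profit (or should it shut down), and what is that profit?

Profit at each row (π = 10Q − TC): Q=0: -117; Q=1: -126; Q=2: -132; Q=3: -145; Q=4: -166; Q=5: -202; Q=6: -262.
Profit is highest at Q = 0. Equivalently, the lowest AVC in the table is 35/2 ≈ $17.50 at Q = 2, and P = $10 falls below it — price never covers variable cost, so the firm shuts down and loses only its fixed cost.

Q = 0 (shut down); profit = -$117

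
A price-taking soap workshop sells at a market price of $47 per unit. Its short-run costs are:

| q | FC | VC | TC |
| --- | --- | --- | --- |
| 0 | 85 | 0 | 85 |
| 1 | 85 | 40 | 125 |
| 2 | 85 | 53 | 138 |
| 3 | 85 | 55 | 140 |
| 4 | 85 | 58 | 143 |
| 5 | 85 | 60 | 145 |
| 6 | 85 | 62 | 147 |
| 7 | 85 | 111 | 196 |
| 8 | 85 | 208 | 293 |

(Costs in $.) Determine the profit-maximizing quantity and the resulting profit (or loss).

q = 6; profit = $135

Profit at each row (π = 47q − TC): q=0: -85; q=1: -78; q=2: -44; q=3: 1; q=4: 45; q=5: 90; q=6: 135; q=7: 133; q=8: 83.
Profit is maximized at q = 6. AVC there is 62/6 = $10.33 ≤ P, so producing beats shutting down (which would give -$85).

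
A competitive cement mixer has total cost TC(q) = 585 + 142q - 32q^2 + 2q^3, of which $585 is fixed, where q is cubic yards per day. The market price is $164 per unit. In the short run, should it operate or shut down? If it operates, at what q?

Variable cost is VC = 142q - 32q^2 + 2q^3, so AVC = VC/q = 142 - 32q + 2q^2 and MC = dTC/dq = 142 - 64q + 6q^2.
AVC hits its minimum where MC = AVC, at q = 8, giving min AVC = 142 - 32·8 + 2·8^2 = $14.
Because $164 ≥ $14, revenue can cover variable cost; the firm operates.
Set P = MC: 164 = 142 - 64q + 6q^2 → -22 - 64q + 6q^2 = 0. The roots are q = -1/3 and q = 11; the profit-maximizing output is on the rising part of MC, so q* = 11.
Check: AVC at q = 11 is $32 ≤ P, so revenue covers variable cost.
Profit = P·q − TC = 164·11 − 937 = $867.

Produce at q = 11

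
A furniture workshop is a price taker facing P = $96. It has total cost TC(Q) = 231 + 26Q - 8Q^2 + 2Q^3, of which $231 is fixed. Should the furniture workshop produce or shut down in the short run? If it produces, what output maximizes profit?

Variable cost is VC = 26Q - 8Q^2 + 2Q^3, so AVC = VC/Q = 26 - 8Q + 2Q^2 and MC = dTC/dQ = 26 - 16Q + 6Q^2.
AVC is minimized where dAVC/dQ = -8 + 4Q = 0, at Q = 2; min AVC = 26 - 8·2 + 2·2^2 = $18.
P = $96 exceeds min AVC = $18, so the firm stays open.
Solving P = MC: -70 - 16Q + 6Q^2 = 0 ⇒ Q = -7/3 or 5. On the upward-sloping branch, Q* = 5.
Check: AVC at Q = 5 is $36 ≤ P, so revenue covers variable cost.
Profit = P·Q − TC = 96·5 − 411 = $69.

Produce at Q = 5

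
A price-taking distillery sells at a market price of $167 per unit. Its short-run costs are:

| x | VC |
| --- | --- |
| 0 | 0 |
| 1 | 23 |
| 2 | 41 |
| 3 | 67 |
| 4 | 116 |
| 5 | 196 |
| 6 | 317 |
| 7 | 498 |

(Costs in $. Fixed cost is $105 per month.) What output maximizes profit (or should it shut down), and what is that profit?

Compute π = P·x − TC at each output: x=0: -105; x=1: 39; x=2: 188; x=3: 329; x=4: 447; x=5: 534; x=6: 580; x=7: 566.
Profit is maximized at x = 6. AVC there is 317/6 = $52.83 ≤ P, so producing beats shutting down (which would give -$105).

x = 6; profit = $580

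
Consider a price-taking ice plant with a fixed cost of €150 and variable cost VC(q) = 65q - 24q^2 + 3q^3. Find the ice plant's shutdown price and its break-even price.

Shutdown price = min AVC. AVC = 65 - 24q + 3q^2, with vertex at q = 4 and minimum €17.
ATC = 150/q + 65 - 24q + 3q^2. Setting dATC/dq = −150/q^2 − 24 + 6q = 0 gives q = 5 (since 6·5^3 − 24·5^2 = 150).
min ATC = 150/5 + 65 − 24·5 + 3·5^2 = €50. That is the break-even price.
Between these two prices the firm operates at a loss; above €50 it earns a profit.

Shutdown price = €17; break-even price = €50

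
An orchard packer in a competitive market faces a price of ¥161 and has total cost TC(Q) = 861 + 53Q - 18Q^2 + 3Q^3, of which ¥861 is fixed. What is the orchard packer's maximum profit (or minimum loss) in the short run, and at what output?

AVC = 53 - 18Q + 3Q^2; min AVC = ¥26 at Q = 3. Since P = ¥161 ≥ min AVC, the firm produces.
MC = 53 - 36Q + 9Q^2. Setting P = MC and taking the root on the rising branch gives Q* = 6.
TR = 161·6 = 966. TC = 861 + 318 = 1179. Profit = 966 − 1179 = -¥213.
That loss of ¥213 beats the ¥861 the firm would lose by shutting down; producing recovers ¥648 of fixed cost.

Profit = -¥213 at Q = 6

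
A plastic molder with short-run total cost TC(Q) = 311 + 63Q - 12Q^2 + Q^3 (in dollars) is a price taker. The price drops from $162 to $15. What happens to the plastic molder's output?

MC = 63 - 24Q + 3Q^2; the shutdown threshold is min AVC = $27 (at Q = 6).
At P = $162 ≥ min AVC, set P = MC on the rising branch: Q = 11.
At P = $15 < min AVC = $27, price no longer covers variable cost at any output, so the firm shuts down: Q = 0.

Output falls from 11 to 0 (the firm shuts down)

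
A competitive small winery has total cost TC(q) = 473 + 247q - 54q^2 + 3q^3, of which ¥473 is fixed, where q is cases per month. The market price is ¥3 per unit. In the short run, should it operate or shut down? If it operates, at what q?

Shut down

Variable cost is VC = 247q - 54q^2 + 3q^3, so AVC = VC/q = 247 - 54q + 3q^2 and MC = dTC/dq = 247 - 108q + 9q^2.
The AVC parabola has its vertex at q = 54/6 = 9, where AVC = 247 - 54·9 + 3·9^2 = ¥4.
With P < min AVC (¥3 < ¥4), every unit sold adds to the loss.
Shutting down limits the loss to fixed cost, ¥473.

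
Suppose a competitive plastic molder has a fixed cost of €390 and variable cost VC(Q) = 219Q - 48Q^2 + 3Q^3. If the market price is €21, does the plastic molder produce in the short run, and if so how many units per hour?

Variable cost is VC = 219Q - 48Q^2 + 3Q^3, so AVC = VC/Q = 219 - 48Q + 3Q^2 and MC = dTC/dQ = 219 - 96Q + 9Q^2.
AVC hits its minimum where MC = AVC, at Q = 8, giving min AVC = 219 - 48·8 + 3·8^2 = €27.
With P < min AVC (€21 < €27), every unit sold adds to the loss.
Best response: produce nothing and absorb the €390 fixed cost.

Shut down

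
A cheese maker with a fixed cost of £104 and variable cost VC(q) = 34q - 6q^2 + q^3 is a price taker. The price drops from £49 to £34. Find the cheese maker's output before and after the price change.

Output falls from 5 to 4

MC = 34 - 12q + 3q^2; the shutdown threshold is min AVC = £25 (at q = 3).
At P = £49 ≥ min AVC, set P = MC on the rising branch: q = 5.
At P = £34 ≥ min AVC, set P = MC: q = 4. The firm stays open but cuts output.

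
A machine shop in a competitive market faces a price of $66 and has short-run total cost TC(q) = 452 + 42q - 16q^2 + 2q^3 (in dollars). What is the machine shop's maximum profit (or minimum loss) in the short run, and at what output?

AVC = 42 - 16q + 2q^2 has its minimum $10 at q = 4; price $66 clears that bar, so the firm operates.
MC = 42 - 32q + 6q^2. Setting P = MC and taking the root on the rising branch gives q* = 6.
TR = 66·6 = 396. TC = 452 + 108 = 560. Profit = 396 − 560 = -$164.
Shutting down would mean losing the fixed cost of $452, so operating at a loss of $164 is better by $288.

Profit = -$164 at q = 6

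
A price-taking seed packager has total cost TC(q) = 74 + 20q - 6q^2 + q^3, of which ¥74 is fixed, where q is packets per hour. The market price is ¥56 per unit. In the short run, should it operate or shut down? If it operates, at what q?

Produce at q = 6

From TC, MC = TC'(q) = 20 - 12q + 3q^2 and AVC = VC/q = 20 - 6q + q^2.
AVC is minimized where dAVC/dq = -6 + 2q = 0, at q = 3; min AVC = 20 - 6·3 + 3^2 = ¥11.
Because ¥56 ≥ ¥11, revenue can cover variable cost; the firm operates.
Solving P = MC: -36 - 12q + 3q^2 = 0 ⇒ q = -2 or 6. On the upward-sloping branch, q* = 6.
Check: AVC at q = 6 is ¥20 ≤ P, so revenue covers variable cost.
Profit = P·q − TC = 56·6 − 194 = ¥142.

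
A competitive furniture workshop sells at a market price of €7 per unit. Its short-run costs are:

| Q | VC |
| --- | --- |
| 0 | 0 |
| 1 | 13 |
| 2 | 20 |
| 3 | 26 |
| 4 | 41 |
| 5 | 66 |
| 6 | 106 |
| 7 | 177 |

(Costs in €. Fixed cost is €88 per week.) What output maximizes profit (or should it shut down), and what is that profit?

Q = 0 (shut down); profit = -€88

Profit at each row (π = 7Q − TC): Q=0: -88; Q=1: -94; Q=2: -94; Q=3: -93; Q=4: -101; Q=5: -119; Q=6: -152; Q=7: -216.
Profit is highest at Q = 0. Equivalently, the lowest AVC in the table is 26/3 ≈ €8.67 at Q = 3, and P = €7 falls below it — price never covers variable cost, so the firm shuts down and loses only its fixed cost.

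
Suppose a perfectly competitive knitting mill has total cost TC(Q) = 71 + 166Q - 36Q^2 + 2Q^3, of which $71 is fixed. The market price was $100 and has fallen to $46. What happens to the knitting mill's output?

Output falls from 11 to 10

MC = 166 - 72Q + 6Q^2; the shutdown threshold is min AVC = $4 (at Q = 9).
With P = $100 above the shutdown price, P = MC gives Q = 11.
At P = $46 ≥ min AVC, set P = MC: Q = 10. The firm stays open but cuts output.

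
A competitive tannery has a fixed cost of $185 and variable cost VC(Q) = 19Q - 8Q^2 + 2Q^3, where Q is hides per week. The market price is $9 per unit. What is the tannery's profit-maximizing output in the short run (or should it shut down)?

Variable cost is VC = 19Q - 8Q^2 + 2Q^3, so AVC = VC/Q = 19 - 8Q + 2Q^2 and MC = dTC/dQ = 19 - 16Q + 6Q^2.
AVC is minimized where dAVC/dQ = -8 + 4Q = 0, at Q = 2; min AVC = 19 - 8·2 + 2·2^2 = $11.
Since P = $9 < min AVC = $11, price fails to cover variable cost at any output.
The firm minimizes its loss by shutting down and losing only its fixed cost of $185.

Shut down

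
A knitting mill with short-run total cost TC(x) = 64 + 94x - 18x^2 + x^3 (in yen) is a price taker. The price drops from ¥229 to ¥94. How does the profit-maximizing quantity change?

MC = 94 - 36x + 3x^2; the shutdown threshold is min AVC = ¥13 (at x = 9).
At P = ¥229 ≥ min AVC, set P = MC on the rising branch: x = 15.
At P = ¥94 ≥ min AVC, set P = MC: x = 12. The firm stays open but cuts output.

Output falls from 15 to 12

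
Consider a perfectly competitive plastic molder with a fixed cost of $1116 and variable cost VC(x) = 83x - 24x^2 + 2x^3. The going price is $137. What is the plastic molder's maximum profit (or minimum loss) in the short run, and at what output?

Profit = -$144 at x = 9

AVC = 83 - 24x + 2x^2 has its minimum $11 at x = 6; price $137 clears that bar, so the firm operates.
MC = 83 - 48x + 6x^2. Setting P = MC and taking the root on the rising branch gives x* = 9.
TR = 137·9 = 1233. TC = 1116 + 261 = 1377. Profit = 1233 − 1377 = -$144.
Shutting down would mean losing the fixed cost of $1116, so operating at a loss of $144 is better by $972.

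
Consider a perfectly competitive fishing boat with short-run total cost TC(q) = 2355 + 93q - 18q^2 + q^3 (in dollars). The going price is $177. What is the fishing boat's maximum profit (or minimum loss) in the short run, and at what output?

AVC = 93 - 18q + q^2 has its minimum $12 at q = 9; price $177 clears that bar, so the firm operates.
MC = 93 - 36q + 3q^2. Setting P = MC and taking the root on the rising branch gives q* = 14.
TR = 177·14 = 2478. TC = 2355 + 518 = 2873. Profit = 2478 − 2873 = -$395.
That loss of $395 beats the $2355 the firm would lose by shutting down; producing recovers $1960 of fixed cost.

Profit = -$395 at q = 14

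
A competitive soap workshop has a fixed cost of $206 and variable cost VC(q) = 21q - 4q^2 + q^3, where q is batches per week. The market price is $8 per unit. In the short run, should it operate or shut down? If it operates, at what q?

Shut down

Variable cost is VC = 21q - 4q^2 + q^3, so AVC = VC/q = 21 - 4q + q^2 and MC = dTC/dq = 21 - 8q + 3q^2.
AVC is minimized where dAVC/dq = -4 + 2q = 0, at q = 2; min AVC = 21 - 4·2 + 2^2 = $17.
Since P = $8 < min AVC = $17, price fails to cover variable cost at any output.
The firm minimizes its loss by shutting down and losing only its fixed cost of $206.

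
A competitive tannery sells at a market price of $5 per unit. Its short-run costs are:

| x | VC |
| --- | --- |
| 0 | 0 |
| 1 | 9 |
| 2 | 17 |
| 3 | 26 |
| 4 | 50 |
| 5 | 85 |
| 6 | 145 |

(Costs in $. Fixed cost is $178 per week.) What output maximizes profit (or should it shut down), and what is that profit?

Tabulate TR − TC: x=0: -178; x=1: -182; x=2: -185; x=3: -189; x=4: -208; x=5: -238; x=6: -293.
Profit is highest at x = 0. Equivalently, the lowest AVC in the table is 17/2 ≈ $8.50 at x = 2, and P = $5 falls below it — price never covers variable cost, so the firm shuts down and loses only its fixed cost.

x = 0 (shut down); profit = -$178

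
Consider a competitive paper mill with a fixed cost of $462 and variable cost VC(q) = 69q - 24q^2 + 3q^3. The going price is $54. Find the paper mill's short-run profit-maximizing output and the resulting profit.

Profit = -$312 at q = 5

AVC = 69 - 24q + 3q^2 has its minimum $21 at q = 4; price $54 clears that bar, so the firm operates.
MC = 69 - 48q + 9q^2. Setting P = MC and taking the root on the rising branch gives q* = 5.
TR = 54·5 = 270. TC = 462 + 120 = 582. Profit = 270 − 582 = -$312.
By producing, the firm covers all variable cost plus $150 of fixed cost; shutting down would lose the full $462.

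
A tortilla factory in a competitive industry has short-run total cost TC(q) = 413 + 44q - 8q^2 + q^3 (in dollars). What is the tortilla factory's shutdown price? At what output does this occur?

Short-run supply begins at min AVC. From VC = 44q - 8q^2 + q^3, AVC = 44 - 8q + q^2.
dAVC/dq = -8 + 2q = 0 gives q = 4. min AVC = 44 - 8·4 + 4^2 = 28.
The firm shuts down for any P below $28.

$28 per unit, at q = 4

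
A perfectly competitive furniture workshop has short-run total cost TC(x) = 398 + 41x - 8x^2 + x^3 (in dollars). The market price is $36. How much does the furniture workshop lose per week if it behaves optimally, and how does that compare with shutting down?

AVC = 41 - 8x + x^2 has its minimum $25 at x = 4; price $36 clears that bar, so the firm operates.
MC = 41 - 16x + 3x^2. Setting P = MC and taking the root on the rising branch gives x* = 5.
TR = 36·5 = 180. TC = 398 + 130 = 528. Profit = 180 − 528 = -$348.
That loss of $348 beats the $398 the firm would lose by shutting down; producing recovers $50 of fixed cost.

Profit = -$348 at x = 5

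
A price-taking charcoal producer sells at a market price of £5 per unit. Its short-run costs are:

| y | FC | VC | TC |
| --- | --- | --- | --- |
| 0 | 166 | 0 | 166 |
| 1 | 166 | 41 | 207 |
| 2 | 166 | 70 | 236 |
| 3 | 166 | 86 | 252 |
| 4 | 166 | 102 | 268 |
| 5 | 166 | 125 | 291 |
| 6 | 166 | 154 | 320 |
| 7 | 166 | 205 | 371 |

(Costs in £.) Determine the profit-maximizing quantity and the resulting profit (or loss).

Compute π = P·y − TC at each output: y=0: -166; y=1: -202; y=2: -226; y=3: -237; y=4: -248; y=5: -266; y=6: -290; y=7: -336.
Profit is highest at y = 0. Equivalently, the lowest AVC in the table is 125/5 ≈ £25 at y = 5, and P = £5 falls below it — price never covers variable cost, so the firm shuts down and loses only its fixed cost.

y = 0 (shut down); profit = -£166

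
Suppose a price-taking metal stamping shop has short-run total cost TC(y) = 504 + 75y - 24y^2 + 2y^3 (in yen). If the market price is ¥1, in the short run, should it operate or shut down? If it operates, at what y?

Shut down

Strip out fixed cost: VC = 75y - 24y^2 + 2y^3. Then AVC = 75 - 24y + 2y^2 and MC = 75 - 48y + 6y^2.
AVC hits its minimum where MC = AVC, at y = 6, giving min AVC = 75 - 24·6 + 2·6^2 = ¥3.
P = ¥1 lies below min AVC = ¥3; no output level covers variable cost.
The firm minimizes its loss by shutting down and losing only its fixed cost of ¥504.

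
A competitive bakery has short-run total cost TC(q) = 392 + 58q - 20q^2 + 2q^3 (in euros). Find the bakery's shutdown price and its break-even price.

AVC = 58 - 20q + 2q^2; minimized at q = 5, giving min AVC = €8. That is the shutdown price.
ATC = 392/q + 58 - 20q + 2q^2. Setting dATC/dq = −392/q^2 − 20 + 4q = 0 gives q = 7 (since 4·7^3 − 20·7^2 = 392).
min ATC = 392/7 + 58 − 20·7 + 2·7^2 = €72. That is the break-even price.
For €8 ≤ P < €72 the firm produces at a loss; below €8 it shuts down.

Shutdown price = €8; break-even price = €72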